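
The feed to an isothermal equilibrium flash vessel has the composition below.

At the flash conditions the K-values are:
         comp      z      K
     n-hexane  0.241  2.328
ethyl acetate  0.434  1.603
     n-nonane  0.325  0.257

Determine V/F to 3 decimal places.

Rachford–Rice: g(V/F) = Σ zᵢ(Kᵢ−1)/(1+V/F(Kᵢ−1)) = 0.
Check two-phase: ΣzᵢKᵢ = 1.340 > 1 and Σzᵢ/Kᵢ = 1.639 > 1, so g(0) = 0.340 > 0 and g(1) = -0.639 < 0.
Newton–Raphson from V/F = 0.45:
  V/F = 0.450: g = 0.0434, g' = -0.669 → V/F = 0.515
  V/F = 0.515: g = -0.0013, g' = -0.712 → V/F = 0.513
Converged at V/F = 0.513.

V/F = 0.513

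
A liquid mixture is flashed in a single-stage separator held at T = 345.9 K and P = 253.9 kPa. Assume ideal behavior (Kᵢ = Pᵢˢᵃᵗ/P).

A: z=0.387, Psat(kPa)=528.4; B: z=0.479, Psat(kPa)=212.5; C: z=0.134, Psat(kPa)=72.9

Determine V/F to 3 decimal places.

Raoult's law: Kᵢ = Pᵢˢᵃᵗ/P = Pᵢˢᵃᵗ/253.9.
  K_A = 528.4/253.9 = 2.08113, K_B = 212.5/253.9 = 0.83694, K_C = 72.9/253.9 = 0.28712
Rachford–Rice: g(V/F) = Σ zᵢ(Kᵢ−1)/(1+V/F(Kᵢ−1)) = 0.
Check two-phase: ΣzᵢKᵢ = 1.245 > 1 and Σzᵢ/Kᵢ = 1.225 > 1, so g(0) = 0.245 > 0 and g(1) = -0.225 < 0.
Newton iteration, V/F⁰ = 0.5:
  V/F = 0.500: g = 0.0381, g' = -0.370 → V/F = 0.603
  V/F = 0.603: g = -0.0009, g' = -0.391 → V/F = 0.601
Converged at V/F = 0.601.

V/F = 0.601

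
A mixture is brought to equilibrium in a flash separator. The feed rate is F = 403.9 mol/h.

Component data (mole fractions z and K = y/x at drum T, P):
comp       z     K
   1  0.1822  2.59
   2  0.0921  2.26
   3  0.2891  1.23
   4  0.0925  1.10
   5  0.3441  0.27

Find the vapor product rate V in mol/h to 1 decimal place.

V = 141.2 mol/h

Material balance + equilibrium reduce to Σ zᵢ(Kᵢ−1)/(1+ψ(Kᵢ−1)) = 0.
Feasibility: ΣzᵢKᵢ = 1.2303, Σzᵢ/Kᵢ = 1.7047 — both > 1, two phases present.
Iterate (Newton) starting at ψ = 0.41:
  ψ = 0.4100: g = -0.03695, g' = -0.6195 → ψ = 0.3504
  ψ = 0.3504: g = -0.00048, g' = -0.6054 → ψ = 0.3496
Converged at ψ = 0.3496.
Then V = ψ·F = 0.3496·403.9 = 141.2 mol/h and L = F − V = 262.7 mol/h.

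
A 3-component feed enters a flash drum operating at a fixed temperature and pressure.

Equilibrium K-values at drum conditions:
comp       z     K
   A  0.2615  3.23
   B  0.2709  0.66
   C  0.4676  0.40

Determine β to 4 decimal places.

Material balance + equilibrium reduce to Σ zᵢ(Kᵢ−1)/(1+β(Kᵢ−1)) = 0.
Feasibility: ΣzᵢKᵢ = 1.2105, Σzᵢ/Kᵢ = 1.6604 — both > 1, two phases present.
Newton iteration, β⁰ = 0.5:
  β = 0.5000: g = -0.23605, g' = -0.6797 → β = 0.1527
  β = 0.1527: g = 0.02899, g' = -0.9625 → β = 0.1828
  β = 0.1828: g = 0.00090, g' = -0.9042 → β = 0.1838
Converged at β = 0.1838.

β = 0.1838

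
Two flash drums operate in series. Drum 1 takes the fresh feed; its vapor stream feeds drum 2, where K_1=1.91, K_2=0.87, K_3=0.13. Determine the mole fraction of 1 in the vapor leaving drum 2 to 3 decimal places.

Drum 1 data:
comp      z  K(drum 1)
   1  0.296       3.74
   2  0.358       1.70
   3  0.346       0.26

y_1 (drum 2) = 0.579

Drum 1:
Let ψ₁ = V/F and solve Σ zᵢ(Kᵢ−1)/(1+ψ₁(Kᵢ−1)) = 0.
Feasibility: ΣzᵢKᵢ = 1.806, Σzᵢ/Kᵢ = 1.621 — both > 1, two phases present.
Newton–Raphson from ψ₁ = 0.5:
  ψ₁ = 0.500: g = 0.1214, g' = -0.969 → ψ₁ = 0.625
  ψ₁ = 0.625: g = -0.0033, g' = -1.043 → ψ₁ = 0.622
Converged at ψ₁ = 0.622.
Drum-1 compositions:
  1: x = 0.109, y = 0.409
  2: x = 0.249, y = 0.424
  3: x = 0.641, y = 0.167
Drum-2 feed = drum-1 vapor: z₂ = (0.4093, 0.4240, 0.1667).
Drum 2:
Material balance + equilibrium reduce to Σ zᵢ(Kᵢ−1)/(1+ψ₂(Kᵢ−1)) = 0.
g(0) = ΣzᵢKᵢ − 1 = 0.172 and g(1) = 1 − Σzᵢ/Kᵢ = -0.984, so a root lies in (0, 1).
Newton iteration, ψ₂⁰ = 0.5:
  ψ₂ = 0.500: g = -0.0596, g' = -0.564 → ψ₂ = 0.394
  ψ₂ = 0.394: g = -0.0047, g' = -0.484 → ψ₂ = 0.385
  ψ₂ = 0.385: g = -0.0000, g' = -0.479 → ψ₂ = 0.384
Converged at ψ₂ = 0.384.
  1: x = 0.303, y = 0.579
  2: x = 0.446, y = 0.388
  3: x = 0.250, y = 0.033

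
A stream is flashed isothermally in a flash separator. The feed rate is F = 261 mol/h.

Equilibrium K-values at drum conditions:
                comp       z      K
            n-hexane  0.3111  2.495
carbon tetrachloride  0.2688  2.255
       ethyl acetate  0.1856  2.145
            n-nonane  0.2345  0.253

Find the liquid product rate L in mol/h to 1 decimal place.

L = 40.0 mol/h

Newton iteration, ψ⁰ = 0.5:
  ψ = 0.5000: g = 0.32897, g' = -0.8193 → ψ = 0.9015
  ψ = 0.9015: g = -0.07545, g' = -1.5052 → ψ = 0.8514
  ψ = 0.8514: g = -0.00589, g' = -1.2835 → ψ = 0.8468
Converged at ψ = 0.8468.
Then V = ψ·F = 0.8468·261 = 221.0 mol/h and L = F − V = 40.0 mol/h.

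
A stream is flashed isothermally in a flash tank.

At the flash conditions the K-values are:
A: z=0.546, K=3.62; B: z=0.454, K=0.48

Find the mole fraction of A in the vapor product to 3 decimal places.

y_A = 0.599

Rachford–Rice: g(β) = Σ zᵢ(Kᵢ−1)/(1+β(Kᵢ−1)) = 0.
Feasibility: ΣzᵢKᵢ = 2.194, Σzᵢ/Kᵢ = 1.097 — both > 1, two phases present.
Binary case is linear: z₁(K₁−1)(1+β(K₂−1)) + z₂(K₂−1)(1+β(K₁−1)) = 0
⇒ β = [z₁(K₁−1)+z₂(K₂−1)] / [−(K₁−1)(K₂−1)] = 1.1944/1.3624 = 0.877
Compositions from xᵢ = zᵢ/(1+β(Kᵢ−1)), yᵢ = Kᵢxᵢ:
  A: x = 0.166, y = 0.599
  B: x = 0.834, y = 0.401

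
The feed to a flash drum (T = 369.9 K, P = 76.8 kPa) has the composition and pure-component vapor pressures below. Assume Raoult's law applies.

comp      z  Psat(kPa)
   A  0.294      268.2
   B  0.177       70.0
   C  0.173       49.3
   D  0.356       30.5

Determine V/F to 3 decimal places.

V/F = 0.394

Raoult's law: Kᵢ = Pᵢˢᵃᵗ/P = Pᵢˢᵃᵗ/76.8.
  K_A = 268.2/76.8 = 3.49219, K_B = 70.0/76.8 = 0.91146, K_C = 49.3/76.8 = 0.64193, K_D = 30.5/76.8 = 0.39714
Rachford–Rice: g(V/F) = Σ zᵢ(Kᵢ−1)/(1+V/F(Kᵢ−1)) = 0.
Check two-phase: ΣzᵢKᵢ = 1.440 > 1 and Σzᵢ/Kᵢ = 1.444 > 1, so g(0) = 0.440 > 0 and g(1) = -0.444 < 0.
Newton–Raphson from V/F = 0.5:
  V/F = 0.500: g = -0.0729, g' = -0.662 → V/F = 0.390
  V/F = 0.390: g = 0.0028, g' = -0.722 → V/F = 0.394
Converged at V/F = 0.394.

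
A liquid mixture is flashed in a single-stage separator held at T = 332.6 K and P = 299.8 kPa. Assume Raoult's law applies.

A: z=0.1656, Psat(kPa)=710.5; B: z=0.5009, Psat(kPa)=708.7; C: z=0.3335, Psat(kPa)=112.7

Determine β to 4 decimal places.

β = 0.8237

Raoult's law: Kᵢ = Pᵢˢᵃᵗ/P = Pᵢˢᵃᵗ/299.8.
  K_A = 710.5/299.8 = 2.369913, K_B = 708.7/299.8 = 2.363909, K_C = 112.7/299.8 = 0.375917
Rachford–Rice: g(β) = Σ zᵢ(Kᵢ−1)/(1+β(Kᵢ−1)) = 0.
Check two-phase: ΣzᵢKᵢ = 1.7019 > 1 and Σzᵢ/Kᵢ = 1.1689 > 1, so g(0) = 0.7019 > 0 and g(1) = -0.1689 < 0.
Newton iteration, β⁰ = 0.5:
  β = 0.5000: g = 0.23829, g' = -0.7133 → β = 0.8341
  β = 0.8341: g = -0.00860, g' = -0.8366 → β = 0.8238
  β = 0.8238: g = -0.00006, g' = -0.8254 → β = 0.8237
Converged at β = 0.8237.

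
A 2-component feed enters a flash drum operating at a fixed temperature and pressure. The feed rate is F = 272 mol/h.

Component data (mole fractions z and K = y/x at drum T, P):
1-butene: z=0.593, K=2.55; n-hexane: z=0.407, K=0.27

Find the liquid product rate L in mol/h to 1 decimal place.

Material balance + equilibrium reduce to Σ zᵢ(Kᵢ−1)/(1+ψ(Kᵢ−1)) = 0.
Check two-phase: ΣzᵢKᵢ = 1.622 > 1 and Σzᵢ/Kᵢ = 1.740 > 1, so g(0) = 0.622 > 0 and g(1) = -0.740 < 0.
Binary case is linear: z₁(K₁−1)(1+ψ(K₂−1)) + z₂(K₂−1)(1+ψ(K₁−1)) = 0
⇒ ψ = [z₁(K₁−1)+z₂(K₂−1)] / [−(K₁−1)(K₂−1)] = 0.6220/1.1315 = 0.550
Then V = ψ·F = 0.5497·272 = 149.5 mol/h and L = F − V = 122.5 mol/h.

L = 122.5 mol/h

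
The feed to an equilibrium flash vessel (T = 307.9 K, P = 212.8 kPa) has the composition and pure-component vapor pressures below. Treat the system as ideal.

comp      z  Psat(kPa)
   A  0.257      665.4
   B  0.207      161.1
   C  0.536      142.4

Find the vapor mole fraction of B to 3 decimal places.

y_B = 0.178

Raoult's law: Kᵢ = Pᵢˢᵃᵗ/P = Pᵢˢᵃᵗ/212.8.
  K_A = 665.4/212.8 = 3.12688, K_B = 161.1/212.8 = 0.75705, K_C = 142.4/212.8 = 0.66917
Material balance + equilibrium reduce to Σ zᵢ(Kᵢ−1)/(1+ψ(Kᵢ−1)) = 0.
Check two-phase: ΣzᵢKᵢ = 1.319 > 1 and Σzᵢ/Kᵢ = 1.157 > 1, so g(0) = 0.319 > 0 and g(1) = -0.157 < 0.
Newton–Raphson from ψ = 0.5:
  ψ = 0.500: g = -0.0048, g' = -0.373 → ψ = 0.487
Converged at ψ = 0.487.
Compositions from xᵢ = zᵢ/(1+ψ(Kᵢ−1)), yᵢ = Kᵢxᵢ:
  A: x = 0.126, y = 0.395
  B: x = 0.235, y = 0.178
  C: x = 0.639, y = 0.428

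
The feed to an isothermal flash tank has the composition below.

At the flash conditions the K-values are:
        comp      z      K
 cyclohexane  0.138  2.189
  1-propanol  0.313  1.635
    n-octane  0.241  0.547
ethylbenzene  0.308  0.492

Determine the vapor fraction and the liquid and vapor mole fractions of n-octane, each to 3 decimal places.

Material balance + equilibrium reduce to Σ zᵢ(Kᵢ−1)/(1+ψ(Kᵢ−1)) = 0.
Check two-phase: ΣzᵢKᵢ = 1.097 > 1 and Σzᵢ/Kᵢ = 1.321 > 1, so g(0) = 0.097 > 0 and g(1) = -0.321 < 0.
Newton iteration, ψ⁰ = 0.66:
  ψ = 0.660: g = -0.1591, g' = -0.404 → ψ = 0.267
  ψ = 0.267: g = -0.0106, g' = -0.375 → ψ = 0.238
  ψ = 0.238: g = 0.0000, g' = -0.379 → ψ = 0.239
Converged at ψ = 0.239.
Compositions from xᵢ = zᵢ/(1+ψ(Kᵢ−1)), yᵢ = Kᵢxᵢ:
  cyclohexane: x = 0.108, y = 0.235
  1-propanol: x = 0.272, y = 0.444
  n-octane: x = 0.270, y = 0.148
  ethylbenzene: x = 0.350, y = 0.172

ψ = 0.239, x_n-octane = 0.270, y_n-octane = 0.148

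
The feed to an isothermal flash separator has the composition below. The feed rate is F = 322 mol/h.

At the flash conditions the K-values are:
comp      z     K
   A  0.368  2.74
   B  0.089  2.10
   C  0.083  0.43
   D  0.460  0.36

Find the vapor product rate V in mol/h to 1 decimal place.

V = 124.3 mol/h

Rachford–Rice: g(ψ) = Σ zᵢ(Kᵢ−1)/(1+ψ(Kᵢ−1)) = 0.
Check two-phase: ΣzᵢKᵢ = 1.397 > 1 and Σzᵢ/Kᵢ = 1.647 > 1, so g(0) = 0.397 > 0 and g(1) = -0.647 < 0.
Newton–Raphson from ψ = 0.34:
  ψ = 0.340: g = 0.0386, g' = -0.846 → ψ = 0.386
Converged at ψ = 0.386.
Then V = ψ·F = 0.3862·322 = 124.3 mol/h and L = F − V = 197.7 mol/h.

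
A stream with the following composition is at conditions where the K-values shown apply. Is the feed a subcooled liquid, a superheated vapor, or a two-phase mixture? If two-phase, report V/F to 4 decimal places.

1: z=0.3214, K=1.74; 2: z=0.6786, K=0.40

subcooled liquid

ΣzᵢKᵢ = 0.8307; Σzᵢ/Kᵢ = 1.8812.
Since ΣzᵢKᵢ < 1 the mixture is below its bubble point — single liquid phase.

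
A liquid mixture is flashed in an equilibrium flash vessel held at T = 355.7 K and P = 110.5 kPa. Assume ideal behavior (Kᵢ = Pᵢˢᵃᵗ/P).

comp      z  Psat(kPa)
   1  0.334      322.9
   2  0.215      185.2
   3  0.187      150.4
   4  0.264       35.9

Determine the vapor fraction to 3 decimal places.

Raoult's law: Kᵢ = Pᵢˢᵃᵗ/P = Pᵢˢᵃᵗ/110.5.
  K_1 = 322.9/110.5 = 2.92217, K_2 = 185.2/110.5 = 1.67602, K_3 = 150.4/110.5 = 1.36109, K_4 = 35.9/110.5 = 0.32489
Rachford–Rice: g(ψ) = Σ zᵢ(Kᵢ−1)/(1+ψ(Kᵢ−1)) = 0.
Check two-phase: ΣzᵢKᵢ = 1.677 > 1 and Σzᵢ/Kᵢ = 1.193 > 1, so g(0) = 0.677 > 0 and g(1) = -0.193 < 0.
Newton iteration, ψ⁰ = 0.33:
  ψ = 0.330: g = 0.3427, g' = -0.746 → ψ = 0.789
  ψ = 0.789: g = 0.0210, g' = -0.803 → ψ = 0.815
Converged at ψ = 0.815.

ψ = 0.815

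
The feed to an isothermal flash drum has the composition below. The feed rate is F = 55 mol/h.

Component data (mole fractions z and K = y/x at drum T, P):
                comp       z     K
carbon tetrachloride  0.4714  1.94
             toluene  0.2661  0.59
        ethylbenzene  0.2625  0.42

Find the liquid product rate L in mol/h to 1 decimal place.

L = 33.9 mol/h

Newton–Raphson from β = 0.5:
  β = 0.5000: g = -0.05023, g' = -0.4387 → β = 0.3855
  β = 0.3855: g = -0.00042, g' = -0.4340 → β = 0.3845
Converged at β = 0.3845.
Then V = β·F = 0.3845·55 = 21.1 mol/h and L = F − V = 33.9 mol/h.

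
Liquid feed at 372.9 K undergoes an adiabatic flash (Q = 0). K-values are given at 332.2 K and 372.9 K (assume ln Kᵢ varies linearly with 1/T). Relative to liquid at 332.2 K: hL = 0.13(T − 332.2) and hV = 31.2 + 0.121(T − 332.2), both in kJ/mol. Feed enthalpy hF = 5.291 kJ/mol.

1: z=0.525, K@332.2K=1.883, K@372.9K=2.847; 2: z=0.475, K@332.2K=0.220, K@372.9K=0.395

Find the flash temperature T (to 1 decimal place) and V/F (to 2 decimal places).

T = 333.9 K, V/F = 0.16

Adiabatic flash: solve Rachford–Rice at each trial T, then check hF = ψ·hV(T) + (1−ψ)·hL(T).
  T = 332.2 K: K = (1.883, 0.220), RR gives ψ = 0.135, H_out = 4.216 kJ/mol
  T = 372.9 K: K = (2.847, 0.395), RR gives ψ = 0.611, H_out = 24.118 kJ/mol
  T = 352.5 K: K = (2.342, 0.300), RR gives ψ = 0.396, H_out = 14.910 kJ/mol
  T = 342.4 K: K = (2.108, 0.258), RR gives ψ = 0.279, H_out = 10.003 kJ/mol
  T = 337.3 K: K = (1.994, 0.239), RR gives ψ = 0.212, H_out = 7.256 kJ/mol
  T = 334.8 K: K = (1.939, 0.229), RR gives ψ = 0.176, H_out = 5.810 kJ/mol
  T = 333.5 K: K = (1.911, 0.225), RR gives ψ = 0.156, H_out = 5.025 kJ/mol
Linear interpolation between T = 333.5 (H_out = 5.025) and T = 334.8 (H_out = 5.810) on hF = 5.291 gives T ≈ 333.9 K, at which ψ = 0.16.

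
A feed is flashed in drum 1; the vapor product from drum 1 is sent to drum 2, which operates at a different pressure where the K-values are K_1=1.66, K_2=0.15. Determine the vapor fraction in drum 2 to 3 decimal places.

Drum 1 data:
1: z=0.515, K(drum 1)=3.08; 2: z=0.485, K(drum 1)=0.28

V/F (drum 2) = 0.617

Drum 1:
Rachford–Rice: g(ψ₁) = Σ zᵢ(Kᵢ−1)/(1+ψ₁(Kᵢ−1)) = 0.
g(0) = ΣzᵢKᵢ − 1 = 0.722 and g(1) = 1 − Σzᵢ/Kᵢ = -0.899, so a root lies in (0, 1).
Binary case is linear: z₁(K₁−1)(1+ψ₁(K₂−1)) + z₂(K₂−1)(1+ψ₁(K₁−1)) = 0
⇒ ψ₁ = [z₁(K₁−1)+z₂(K₂−1)] / [−(K₁−1)(K₂−1)] = 0.7220/1.4976 = 0.482
Drum-1 compositions:
  1: x = 0.257, y = 0.792
  2: x = 0.743, y = 0.208
Drum-2 feed = drum-1 vapor: z₂ = (0.7920, 0.2080).
Drum 2:
Material balance + equilibrium reduce to Σ zᵢ(Kᵢ−1)/(1+ψ₂(Kᵢ−1)) = 0.
g(0) = ΣzᵢKᵢ − 1 = 0.346 and g(1) = 1 − Σzᵢ/Kᵢ = -0.864, so a root lies in (0, 1).
Newton iteration, ψ₂⁰ = 0.5:
  ψ₂ = 0.500: g = 0.0855, g' = -0.650 → ψ₂ = 0.632
  ψ₂ = 0.632: g = -0.0129, g' = -0.873 → ψ₂ = 0.617
Converged at ψ₂ = 0.617.
  1: x = 0.563, y = 0.934
  2: x = 0.437, y = 0.066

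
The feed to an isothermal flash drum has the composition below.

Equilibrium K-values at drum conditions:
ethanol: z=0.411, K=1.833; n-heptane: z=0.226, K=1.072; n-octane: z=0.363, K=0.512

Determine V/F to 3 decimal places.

Material balance + equilibrium reduce to Σ zᵢ(Kᵢ−1)/(1+V/F(Kᵢ−1)) = 0.
g(0) = ΣzᵢKᵢ − 1 = 0.181 and g(1) = 1 − Σzᵢ/Kᵢ = -0.144, so a root lies in (0, 1).
Newton–Raphson from V/F = 0.63:
  V/F = 0.630: g = -0.0157, g' = -0.304 → V/F = 0.578
Converged at V/F = 0.578.

V/F = 0.578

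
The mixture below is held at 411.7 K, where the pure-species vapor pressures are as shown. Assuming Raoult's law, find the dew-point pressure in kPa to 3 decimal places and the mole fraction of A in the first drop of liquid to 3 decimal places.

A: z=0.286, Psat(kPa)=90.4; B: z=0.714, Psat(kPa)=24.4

Pdew = 30.839 kPa, x_A = 0.098

At the dew point ψ → 1, so Σzᵢ/Kᵢ = 1 with Kᵢ = Pᵢˢᵃᵗ/P ⇒ 1/P = Σzᵢ/Pᵢˢᵃᵗ.
1/P = 0.286/90.4 + 0.714/24.4 = 0.032426 ⇒ P = 30.839 kPa
xᵢ = zᵢP/Pᵢˢᵃᵗ ⇒ x_A = 0.286·30.839/90.4 = 0.098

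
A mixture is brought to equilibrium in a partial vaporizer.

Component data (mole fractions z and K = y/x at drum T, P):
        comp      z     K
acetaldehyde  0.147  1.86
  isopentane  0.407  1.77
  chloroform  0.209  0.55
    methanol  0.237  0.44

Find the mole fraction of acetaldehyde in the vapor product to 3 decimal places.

y_acetaldehyde = 0.189

Material balance + equilibrium reduce to Σ zᵢ(Kᵢ−1)/(1+β(Kᵢ−1)) = 0.
Feasibility: ΣzᵢKᵢ = 1.213, Σzᵢ/Kᵢ = 1.228 — both > 1, two phases present.
Iterate (Newton) starting at β = 0.55:
  β = 0.550: g = -0.0108, g' = -0.399 → β = 0.523
Converged at β = 0.523.
Compositions from xᵢ = zᵢ/(1+β(Kᵢ−1)), yᵢ = Kᵢxᵢ:
  acetaldehyde: x = 0.101, y = 0.189
  isopentane: x = 0.290, y = 0.514
  chloroform: x = 0.273, y = 0.150
  methanol: x = 0.335, y = 0.147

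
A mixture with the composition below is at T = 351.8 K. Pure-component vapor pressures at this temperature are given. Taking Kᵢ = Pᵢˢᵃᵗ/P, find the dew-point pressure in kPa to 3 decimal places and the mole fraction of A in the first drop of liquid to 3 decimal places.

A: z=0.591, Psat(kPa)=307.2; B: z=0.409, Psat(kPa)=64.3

At the dew point ψ → 1, so Σzᵢ/Kᵢ = 1 with Kᵢ = Pᵢˢᵃᵗ/P ⇒ 1/P = Σzᵢ/Pᵢˢᵃᵗ.
1/P = 0.591/307.2 + 0.409/64.3 = 0.008285 ⇒ P = 120.705 kPa
xᵢ = zᵢP/Pᵢˢᵃᵗ ⇒ x_A = 0.591·120.705/307.2 = 0.232

Pdew = 120.705 kPa, x_A = 0.232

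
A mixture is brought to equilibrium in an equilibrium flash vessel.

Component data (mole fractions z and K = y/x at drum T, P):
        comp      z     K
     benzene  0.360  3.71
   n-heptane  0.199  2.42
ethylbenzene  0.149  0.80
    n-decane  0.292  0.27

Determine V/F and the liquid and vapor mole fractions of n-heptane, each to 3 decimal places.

V/F = 0.707, x_n-heptane = 0.099, y_n-heptane = 0.240

Newton–Raphson from V/F = 0.51:
  V/F = 0.510: g = 0.2007, g' = -1.003 → V/F = 0.710
  V/F = 0.710: g = -0.0029, g' = -1.087 → V/F = 0.707
Converged at V/F = 0.707.
Compositions from xᵢ = zᵢ/(1+V/F(Kᵢ−1)), yᵢ = Kᵢxᵢ:
  benzene: x = 0.123, y = 0.458
  n-heptane: x = 0.099, y = 0.240
  ethylbenzene: x = 0.174, y = 0.139
  n-decane: x = 0.604, y = 0.163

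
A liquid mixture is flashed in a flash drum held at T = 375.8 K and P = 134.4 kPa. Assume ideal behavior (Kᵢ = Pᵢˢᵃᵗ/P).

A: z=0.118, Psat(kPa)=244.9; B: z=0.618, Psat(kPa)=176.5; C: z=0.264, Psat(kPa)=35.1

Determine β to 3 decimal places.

β = 0.312

Raoult's law: Kᵢ = Pᵢˢᵃᵗ/P = Pᵢˢᵃᵗ/134.4.
  K_A = 244.9/134.4 = 1.82217, K_B = 176.5/134.4 = 1.31324, K_C = 35.1/134.4 = 0.26116
Rachford–Rice: g(β) = Σ zᵢ(Kᵢ−1)/(1+β(Kᵢ−1)) = 0.
g(0) = ΣzᵢKᵢ − 1 = 0.096 and g(1) = 1 − Σzᵢ/Kᵢ = -0.546, so a root lies in (0, 1).
Newton–Raphson from β = 0.42:
  β = 0.420: g = -0.0396, g' = -0.394 → β = 0.320
  β = 0.320: g = -0.0025, g' = -0.347 → β = 0.312
Converged at β = 0.312.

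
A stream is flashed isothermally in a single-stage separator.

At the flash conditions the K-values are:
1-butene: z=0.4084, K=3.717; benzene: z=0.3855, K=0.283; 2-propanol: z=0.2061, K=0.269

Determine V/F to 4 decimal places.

V/F = 0.3480

Material balance + equilibrium reduce to Σ zᵢ(Kᵢ−1)/(1+V/F(Kᵢ−1)) = 0.
Check two-phase: ΣzᵢKᵢ = 1.6826 > 1 and Σzᵢ/Kᵢ = 2.2382 > 1, so g(0) = 0.6826 > 0 and g(1) = -1.2382 < 0.
Iterate (Newton) starting at V/F = 0.36:
  V/F = 0.3600: g = -0.01609, g' = -1.3334 → V/F = 0.3479
  V/F = 0.3479: g = 0.00008, g' = -1.3466 → V/F = 0.3480
Converged at V/F = 0.3480.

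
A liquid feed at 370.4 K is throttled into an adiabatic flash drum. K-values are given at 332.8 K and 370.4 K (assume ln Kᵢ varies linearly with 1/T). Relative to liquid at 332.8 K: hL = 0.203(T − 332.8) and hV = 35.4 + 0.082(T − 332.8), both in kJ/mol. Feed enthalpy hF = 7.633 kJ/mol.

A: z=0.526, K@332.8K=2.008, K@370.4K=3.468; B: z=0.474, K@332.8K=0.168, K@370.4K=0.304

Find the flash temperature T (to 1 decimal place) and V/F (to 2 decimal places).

T = 335.3 K, V/F = 0.20

Adiabatic flash: solve Rachford–Rice at each trial T, then check hF = ψ·hV(T) + (1−ψ)·hL(T).
  T = 332.8 K: K = (2.008, 0.168), RR gives ψ = 0.162, H_out = 5.734 kJ/mol
  T = 370.4 K: K = (3.468, 0.304), RR gives ψ = 0.564, H_out = 25.023 kJ/mol
  T = 351.6 K: K = (2.678, 0.230), RR gives ψ = 0.400, H_out = 17.074 kJ/mol
  T = 342.2 K: K = (2.328, 0.197), RR gives ψ = 0.298, H_out = 12.129 kJ/mol
  T = 337.5 K: K = (2.164, 0.182), RR gives ψ = 0.236, H_out = 9.178 kJ/mol
  T = 335.1 K: K = (2.084, 0.175), RR gives ψ = 0.200, H_out = 7.493 kJ/mol
Linear interpolation between T = 335.1 (H_out = 7.493) and T = 337.5 (H_out = 9.178) on hF = 7.633 gives T ≈ 335.3 K, at which ψ = 0.20.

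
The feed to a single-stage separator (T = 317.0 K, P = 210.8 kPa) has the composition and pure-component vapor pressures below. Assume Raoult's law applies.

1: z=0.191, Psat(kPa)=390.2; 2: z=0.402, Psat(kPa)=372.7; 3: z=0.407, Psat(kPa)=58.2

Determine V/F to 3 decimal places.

V/F = 0.307

Raoult's law: Kᵢ = Pᵢˢᵃᵗ/P = Pᵢˢᵃᵗ/210.8.
  K_1 = 390.2/210.8 = 1.85104, K_2 = 372.7/210.8 = 1.76803, K_3 = 58.2/210.8 = 0.27609
Rachford–Rice: g(V/F) = Σ zᵢ(Kᵢ−1)/(1+V/F(Kᵢ−1)) = 0.
Check two-phase: ΣzᵢKᵢ = 1.177 > 1 and Σzᵢ/Kᵢ = 1.805 > 1, so g(0) = 0.177 > 0 and g(1) = -0.805 < 0.
Newton iteration, V/F⁰ = 0.38:
  V/F = 0.380: g = -0.0446, g' = -0.627 → V/F = 0.309
  V/F = 0.309: g = -0.0012, g' = -0.595 → V/F = 0.307
Converged at V/F = 0.307.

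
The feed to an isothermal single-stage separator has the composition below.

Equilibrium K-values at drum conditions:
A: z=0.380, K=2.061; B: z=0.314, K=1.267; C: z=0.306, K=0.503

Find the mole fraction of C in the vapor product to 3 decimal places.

Let ψ = V/F and solve Σ zᵢ(Kᵢ−1)/(1+ψ(Kᵢ−1)) = 0.
g(0) = ΣzᵢKᵢ − 1 = 0.335 and g(1) = 1 − Σzᵢ/Kᵢ = -0.041, so a root lies in (0, 1).
Iterate (Newton) starting at ψ = 0.5:
  ψ = 0.500: g = 0.1350, g' = -0.334 → ψ = 0.904
  ψ = 0.904: g = -0.0030, g' = -0.375 → ψ = 0.896
Converged at ψ = 0.896.
Compositions from xᵢ = zᵢ/(1+ψ(Kᵢ−1)), yᵢ = Kᵢxᵢ:
  A: x = 0.195, y = 0.401
  B: x = 0.253, y = 0.321
  C: x = 0.552, y = 0.278

y_C = 0.278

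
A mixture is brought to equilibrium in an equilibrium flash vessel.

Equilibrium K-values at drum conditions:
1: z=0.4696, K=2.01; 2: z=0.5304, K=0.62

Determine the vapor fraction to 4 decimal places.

ψ = 0.7106

Let ψ = V/F and solve Σ zᵢ(Kᵢ−1)/(1+ψ(Kᵢ−1)) = 0.
g(0) = ΣzᵢKᵢ − 1 = 0.2727 and g(1) = 1 − Σzᵢ/Kᵢ = -0.0891, so a root lies in (0, 1).
Binary case is linear: z₁(K₁−1)(1+ψ(K₂−1)) + z₂(K₂−1)(1+ψ(K₁−1)) = 0
⇒ ψ = [z₁(K₁−1)+z₂(K₂−1)] / [−(K₁−1)(K₂−1)] = 0.27274/0.38380 = 0.7106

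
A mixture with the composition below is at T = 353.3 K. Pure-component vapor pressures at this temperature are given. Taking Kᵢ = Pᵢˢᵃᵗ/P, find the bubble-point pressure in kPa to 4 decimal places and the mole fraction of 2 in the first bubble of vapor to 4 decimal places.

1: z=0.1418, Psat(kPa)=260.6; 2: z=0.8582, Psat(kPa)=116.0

At the bubble point ψ → 0, so ΣzᵢKᵢ = 1 with Kᵢ = Pᵢˢᵃᵗ/P ⇒ P = ΣzᵢPᵢˢᵃᵗ.
P = 0.1418·260.6 + 0.8582·116.0 = 136.5043 kPa
yᵢ = zᵢPᵢˢᵃᵗ/P ⇒ y_2 = 0.8582·116.0/136.5043 = 0.7293

Pbub = 136.5043 kPa, y_2 = 0.7293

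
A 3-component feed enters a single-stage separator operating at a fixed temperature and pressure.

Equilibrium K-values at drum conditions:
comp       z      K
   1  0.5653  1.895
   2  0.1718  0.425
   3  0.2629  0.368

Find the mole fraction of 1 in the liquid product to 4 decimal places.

x_1 = 0.4053

Iterate (Newton) starting at β = 0.5:
  β = 0.5000: g = -0.03203, g' = -0.5525 → β = 0.4420
  β = 0.4420: g = -0.00049, g' = -0.5368 → β = 0.4411
Converged at β = 0.4411.
Compositions from xᵢ = zᵢ/(1+β(Kᵢ−1)), yᵢ = Kᵢxᵢ:
  1: x = 0.4053, y = 0.7680
  2: x = 0.2302, y = 0.0978
  3: x = 0.3645, y = 0.1341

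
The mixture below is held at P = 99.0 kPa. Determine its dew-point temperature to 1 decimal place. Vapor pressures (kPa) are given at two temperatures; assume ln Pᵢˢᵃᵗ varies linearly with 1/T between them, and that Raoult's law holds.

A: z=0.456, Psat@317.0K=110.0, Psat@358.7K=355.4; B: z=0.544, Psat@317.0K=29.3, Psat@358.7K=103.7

Dew-point temperature: Σzᵢ·P/Pᵢˢᵃᵗ(T) = 1. Interpolate ln Pᵢˢᵃᵗ = aᵢ + bᵢ/T.
  T = 317.0 K: ΣzᵢP/Pᵢˢᵃᵗ = 2.2485
  T = 358.7 K: ΣzᵢP/Pᵢˢᵃᵗ = 0.6464
  T = 337.9 K: ΣzᵢP/Pᵢˢᵃᵗ = 1.1581
  T = 348.3 K: ΣzᵢP/Pᵢˢᵃᵗ = 0.8577
  T = 343.1 K: ΣzᵢP/Pᵢˢᵃᵗ = 0.9944
  T = 340.5 K: ΣzᵢP/Pᵢˢᵃᵗ = 1.0725
Interpolating between 340.5 K and 343.1 K gives T ≈ 342.9 K.

T = 342.9 K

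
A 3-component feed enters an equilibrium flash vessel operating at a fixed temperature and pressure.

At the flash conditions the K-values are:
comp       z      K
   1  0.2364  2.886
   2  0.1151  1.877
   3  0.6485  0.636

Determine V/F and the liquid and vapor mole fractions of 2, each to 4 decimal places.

Newton–Raphson from V/F = 0.58:
  V/F = 0.5800: g = -0.01939, g' = -0.3688 → V/F = 0.5274
  V/F = 0.5274: g = 0.00039, g' = -0.3843 → V/F = 0.5284
Converged at V/F = 0.5284.
Compositions from xᵢ = zᵢ/(1+V/F(Kᵢ−1)), yᵢ = Kᵢxᵢ:
  1: x = 0.1184, y = 0.3417
  2: x = 0.0786, y = 0.1476
  3: x = 0.8030, y = 0.5107

V/F = 0.5284, x_2 = 0.0786, y_2 = 0.1476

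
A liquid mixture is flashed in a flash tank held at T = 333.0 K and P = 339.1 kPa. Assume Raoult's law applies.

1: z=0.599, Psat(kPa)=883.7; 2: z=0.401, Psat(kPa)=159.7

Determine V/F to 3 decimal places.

Raoult's law: Kᵢ = Pᵢˢᵃᵗ/P = Pᵢˢᵃᵗ/339.1.
  K_1 = 883.7/339.1 = 2.60602, K_2 = 159.7/339.1 = 0.47095
Rachford–Rice: g(V/F) = Σ zᵢ(Kᵢ−1)/(1+V/F(Kᵢ−1)) = 0.
g(0) = ΣzᵢKᵢ − 1 = 0.750 and g(1) = 1 − Σzᵢ/Kᵢ = -0.081, so a root lies in (0, 1).
Binary case is linear: z₁(K₁−1)(1+V/F(K₂−1)) + z₂(K₂−1)(1+V/F(K₁−1)) = 0
⇒ V/F = [z₁(K₁−1)+z₂(K₂−1)] / [−(K₁−1)(K₂−1)] = 0.7499/0.8497 = 0.883

V/F = 0.883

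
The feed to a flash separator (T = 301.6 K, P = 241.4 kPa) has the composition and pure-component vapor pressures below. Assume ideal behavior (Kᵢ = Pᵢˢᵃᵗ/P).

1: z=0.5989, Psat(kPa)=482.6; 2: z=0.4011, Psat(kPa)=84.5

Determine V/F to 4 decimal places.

V/F = 0.5200

Raoult's law: Kᵢ = Pᵢˢᵃᵗ/P = Pᵢˢᵃᵗ/241.4.
  K_1 = 482.6/241.4 = 1.999171, K_2 = 84.5/241.4 = 0.350041
Material balance + equilibrium reduce to Σ zᵢ(Kᵢ−1)/(1+V/F(Kᵢ−1)) = 0.
g(0) = ΣzᵢKᵢ − 1 = 0.3377 and g(1) = 1 − Σzᵢ/Kᵢ = -0.4454, so a root lies in (0, 1).
Newton iteration, V/F⁰ = 0.52:
  V/F = 0.5200: g = 0.00001, g' = -0.6456 → V/F = 0.5200
Converged at V/F = 0.5200.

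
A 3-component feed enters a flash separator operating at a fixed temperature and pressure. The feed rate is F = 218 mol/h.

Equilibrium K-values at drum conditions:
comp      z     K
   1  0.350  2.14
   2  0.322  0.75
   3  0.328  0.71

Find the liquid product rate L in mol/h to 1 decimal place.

L = 60.3 mol/h

Iterate (Newton) starting at ψ = 0.5:
  ψ = 0.500: g = 0.0509, g' = -0.249 → ψ = 0.705
  ψ = 0.705: g = 0.0040, g' = -0.213 → ψ = 0.723
  ψ = 0.723: g = 0.0000, g' = -0.211 → ψ = 0.724
Converged at ψ = 0.724.
Then V = ψ·F = 0.7235·218 = 157.7 mol/h and L = F − V = 60.3 mol/h.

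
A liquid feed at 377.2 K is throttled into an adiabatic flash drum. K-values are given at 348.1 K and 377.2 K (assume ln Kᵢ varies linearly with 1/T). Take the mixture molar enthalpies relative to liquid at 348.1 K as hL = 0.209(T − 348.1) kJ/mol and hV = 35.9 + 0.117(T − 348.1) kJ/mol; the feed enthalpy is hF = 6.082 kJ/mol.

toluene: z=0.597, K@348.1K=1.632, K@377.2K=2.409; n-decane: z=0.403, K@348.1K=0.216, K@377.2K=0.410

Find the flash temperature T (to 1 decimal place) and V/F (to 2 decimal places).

Adiabatic flash: solve Rachford–Rice at each trial T, then check hF = ψ·hV(T) + (1−ψ)·hL(T).
  T = 348.1 K: K = (1.632, 0.216), RR gives ψ = 0.124, H_out = 4.445 kJ/mol
  T = 377.2 K: K = (2.409, 0.410), RR gives ψ = 0.726, H_out = 30.197 kJ/mol
  T = 362.6 K: K = (1.997, 0.301), RR gives ψ = 0.450, H_out = 18.585 kJ/mol
  T = 355.4 K: K = (1.810, 0.256), RR gives ψ = 0.305, H_out = 12.280 kJ/mol
  T = 351.8 K: K = (1.721, 0.236), RR gives ψ = 0.222, H_out = 8.673 kJ/mol
  T = 350.0 K: K = (1.677, 0.226), RR gives ψ = 0.176, H_out = 6.696 kJ/mol
Linear interpolation between T = 348.1 (H_out = 4.445) and T = 350.0 (H_out = 6.696) on hF = 6.082 gives T ≈ 349.5 K, at which ψ = 0.16.

T = 349.5 K, V/F = 0.16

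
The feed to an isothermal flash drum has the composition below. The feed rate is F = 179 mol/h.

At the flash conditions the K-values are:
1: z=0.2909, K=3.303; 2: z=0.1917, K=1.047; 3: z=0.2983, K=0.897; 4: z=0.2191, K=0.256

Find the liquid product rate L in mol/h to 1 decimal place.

Material balance + equilibrium reduce to Σ zᵢ(Kᵢ−1)/(1+V/F(Kᵢ−1)) = 0.
Check two-phase: ΣzᵢKᵢ = 1.4852 > 1 and Σzᵢ/Kᵢ = 1.4596 > 1, so g(0) = 0.4852 > 0 and g(1) = -0.4596 < 0.
Iterate (Newton) starting at V/F = 0.37:
  V/F = 0.3700: g = 0.11370, g' = -0.6845 → V/F = 0.5361
  V/F = 0.5361: g = 0.00489, g' = -0.6485 → V/F = 0.5437
Converged at V/F = 0.5436.
Then V = V/F·F = 0.5436·179 = 97.3 mol/h and L = F − V = 81.7 mol/h.

L = 81.7 mol/h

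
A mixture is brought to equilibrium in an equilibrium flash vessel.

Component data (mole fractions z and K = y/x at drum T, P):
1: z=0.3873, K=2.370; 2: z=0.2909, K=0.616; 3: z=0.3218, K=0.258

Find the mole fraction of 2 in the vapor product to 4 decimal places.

Let β = V/F and solve Σ zᵢ(Kᵢ−1)/(1+β(Kᵢ−1)) = 0.
Check two-phase: ΣzᵢKᵢ = 1.1801 > 1 and Σzᵢ/Kᵢ = 1.8829 > 1, so g(0) = 0.1801 > 0 and g(1) = -0.8829 < 0.
Newton–Raphson from β = 0.48:
  β = 0.4800: g = -0.18771, g' = -0.7564 → β = 0.2319
  β = 0.2319: g = -0.00832, g' = -0.7288 → β = 0.2204
  β = 0.2204: g = 0.00002, g' = -0.7332 → β = 0.2205
Converged at β = 0.2205.
Compositions from xᵢ = zᵢ/(1+β(Kᵢ−1)), yᵢ = Kᵢxᵢ:
  1: x = 0.2975, y = 0.7050
  2: x = 0.3178, y = 0.1958
  3: x = 0.3847, y = 0.0993

y_2 = 0.1958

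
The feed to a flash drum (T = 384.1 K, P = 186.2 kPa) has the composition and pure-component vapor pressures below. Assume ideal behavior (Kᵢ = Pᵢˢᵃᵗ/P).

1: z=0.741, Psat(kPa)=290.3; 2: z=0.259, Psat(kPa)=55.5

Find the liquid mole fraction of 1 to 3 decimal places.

Raoult's law: Kᵢ = Pᵢˢᵃᵗ/P = Pᵢˢᵃᵗ/186.2.
  K_1 = 290.3/186.2 = 1.55908, K_2 = 55.5/186.2 = 0.29807
Material balance + equilibrium reduce to Σ zᵢ(Kᵢ−1)/(1+V/F(Kᵢ−1)) = 0.
Feasibility: ΣzᵢKᵢ = 1.232, Σzᵢ/Kᵢ = 1.344 — both > 1, two phases present.
Binary case is linear: z₁(K₁−1)(1+V/F(K₂−1)) + z₂(K₂−1)(1+V/F(K₁−1)) = 0
⇒ V/F = [z₁(K₁−1)+z₂(K₂−1)] / [−(K₁−1)(K₂−1)] = 0.2325/0.3924 = 0.592
Compositions from xᵢ = zᵢ/(1+V/F(Kᵢ−1)), yᵢ = Kᵢxᵢ:
  1: x = 0.557, y = 0.868
  2: x = 0.443, y = 0.132

x_1 = 0.557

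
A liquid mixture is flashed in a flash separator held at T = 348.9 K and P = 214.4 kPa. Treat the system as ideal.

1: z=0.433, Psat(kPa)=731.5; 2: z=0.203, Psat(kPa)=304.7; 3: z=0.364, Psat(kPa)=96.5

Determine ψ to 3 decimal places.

ψ = 0.893

Raoult's law: Kᵢ = Pᵢˢᵃᵗ/P = Pᵢˢᵃᵗ/214.4.
  K_1 = 731.5/214.4 = 3.41185, K_2 = 304.7/214.4 = 1.42118, K_3 = 96.5/214.4 = 0.45009
Rachford–Rice: g(ψ) = Σ zᵢ(Kᵢ−1)/(1+ψ(Kᵢ−1)) = 0.
g(0) = ΣzᵢKᵢ − 1 = 0.930 and g(1) = 1 − Σzᵢ/Kᵢ = -0.078, so a root lies in (0, 1).
Iterate (Newton) starting at ψ = 0.5:
  ψ = 0.500: g = 0.2680, g' = -0.752 → ψ = 0.857
  ψ = 0.857: g = 0.0251, g' = -0.681 → ψ = 0.893
Converged at ψ = 0.893.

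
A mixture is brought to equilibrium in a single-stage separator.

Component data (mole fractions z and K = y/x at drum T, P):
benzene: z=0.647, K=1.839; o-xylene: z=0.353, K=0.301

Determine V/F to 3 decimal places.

V/F = 0.505

Material balance + equilibrium reduce to Σ zᵢ(Kᵢ−1)/(1+V/F(Kᵢ−1)) = 0.
g(0) = ΣzᵢKᵢ − 1 = 0.296 and g(1) = 1 − Σzᵢ/Kᵢ = -0.525, so a root lies in (0, 1).
Binary case is linear: z₁(K₁−1)(1+V/F(K₂−1)) + z₂(K₂−1)(1+V/F(K₁−1)) = 0
⇒ V/F = [z₁(K₁−1)+z₂(K₂−1)] / [−(K₁−1)(K₂−1)] = 0.2961/0.5865 = 0.505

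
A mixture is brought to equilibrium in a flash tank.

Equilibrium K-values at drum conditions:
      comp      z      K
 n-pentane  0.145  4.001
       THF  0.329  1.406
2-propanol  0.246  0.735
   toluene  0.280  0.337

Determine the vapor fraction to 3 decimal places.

Rachford–Rice: g(ψ) = Σ zᵢ(Kᵢ−1)/(1+ψ(Kᵢ−1)) = 0.
g(0) = ΣzᵢKᵢ − 1 = 0.318 and g(1) = 1 − Σzᵢ/Kᵢ = -0.436, so a root lies in (0, 1).
Newton iteration, ψ⁰ = 0.5:
  ψ = 0.500: g = -0.0678, g' = -0.545 → ψ = 0.376
  ψ = 0.376: g = 0.0009, g' = -0.569 → ψ = 0.377
Converged at ψ = 0.377.

ψ = 0.377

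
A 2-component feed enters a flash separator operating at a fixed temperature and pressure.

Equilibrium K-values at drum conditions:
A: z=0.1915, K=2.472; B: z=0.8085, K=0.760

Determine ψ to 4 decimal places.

Newton iteration, ψ⁰ = 0.5:
  ψ = 0.5000: g = -0.05812, g' = -0.1978 → ψ = 0.2062
  ψ = 0.2062: g = 0.01211, g' = -0.2958 → ψ = 0.2471
  ψ = 0.2471: g = 0.00042, g' = -0.2757 → ψ = 0.2487
Converged at ψ = 0.2487.

ψ = 0.2487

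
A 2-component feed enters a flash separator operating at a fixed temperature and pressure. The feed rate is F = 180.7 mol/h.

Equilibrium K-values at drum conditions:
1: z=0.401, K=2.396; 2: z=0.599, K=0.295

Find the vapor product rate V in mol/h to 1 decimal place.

Binary case is linear: z₁(K₁−1)(1+V/F(K₂−1)) + z₂(K₂−1)(1+V/F(K₁−1)) = 0
⇒ V/F = [z₁(K₁−1)+z₂(K₂−1)] / [−(K₁−1)(K₂−1)] = 0.1375/0.9842 = 0.140
Then V = V/F·F = 0.1397·180.7 = 25.2 mol/h and L = F − V = 155.5 mol/h.

V = 25.2 mol/h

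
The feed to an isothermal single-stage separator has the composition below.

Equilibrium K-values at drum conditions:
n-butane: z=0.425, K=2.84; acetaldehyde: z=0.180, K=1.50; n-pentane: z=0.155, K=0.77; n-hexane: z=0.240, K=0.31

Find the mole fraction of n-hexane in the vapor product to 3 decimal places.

y_n-hexane = 0.156

Rachford–Rice: g(ψ) = Σ zᵢ(Kᵢ−1)/(1+ψ(Kᵢ−1)) = 0.
g(0) = ΣzᵢKᵢ − 1 = 0.671 and g(1) = 1 − Σzᵢ/Kᵢ = -0.245, so a root lies in (0, 1).
Iterate (Newton) starting at ψ = 0.44:
  ψ = 0.440: g = 0.2285, g' = -0.715 → ψ = 0.759
  ψ = 0.759: g = 0.0004, g' = -0.790 → ψ = 0.760
Converged at ψ = 0.760.
Compositions from xᵢ = zᵢ/(1+ψ(Kᵢ−1)), yᵢ = Kᵢxᵢ:
  n-butane: x = 0.177, y = 0.503
  acetaldehyde: x = 0.130, y = 0.196
  n-pentane: x = 0.188, y = 0.145
  n-hexane: x = 0.505, y = 0.156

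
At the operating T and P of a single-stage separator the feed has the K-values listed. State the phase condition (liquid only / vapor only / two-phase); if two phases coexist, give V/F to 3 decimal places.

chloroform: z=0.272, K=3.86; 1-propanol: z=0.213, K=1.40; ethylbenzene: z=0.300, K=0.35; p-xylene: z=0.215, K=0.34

ΣzᵢKᵢ = 1.526; Σzᵢ/Kᵢ = 1.712.
Both exceed 1, so a two-phase solution exists.
Let ψ = V/F and solve Σ zᵢ(Kᵢ−1)/(1+ψ(Kᵢ−1)) = 0.
Newton iteration, ψ⁰ = 0.5:
  ψ = 0.500: g = -0.1095, g' = -0.887 → ψ = 0.377
  ψ = 0.377: g = 0.0016, g' = -0.930 → ψ = 0.378
Converged at ψ = 0.378.

two-phase, V/F = 0.378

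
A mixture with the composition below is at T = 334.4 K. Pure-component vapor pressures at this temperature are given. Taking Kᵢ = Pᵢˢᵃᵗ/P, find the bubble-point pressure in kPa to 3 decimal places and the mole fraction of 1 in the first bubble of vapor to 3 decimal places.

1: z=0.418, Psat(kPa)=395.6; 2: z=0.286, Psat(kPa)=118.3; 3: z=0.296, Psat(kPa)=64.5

Pbub = 218.287 kPa, y_1 = 0.758

At the bubble point ψ → 0, so ΣzᵢKᵢ = 1 with Kᵢ = Pᵢˢᵃᵗ/P ⇒ P = ΣzᵢPᵢˢᵃᵗ.
P = 0.418·395.6 + 0.286·118.3 + 0.296·64.5 = 218.287 kPa
yᵢ = zᵢPᵢˢᵃᵗ/P ⇒ y_1 = 0.418·395.6/218.287 = 0.758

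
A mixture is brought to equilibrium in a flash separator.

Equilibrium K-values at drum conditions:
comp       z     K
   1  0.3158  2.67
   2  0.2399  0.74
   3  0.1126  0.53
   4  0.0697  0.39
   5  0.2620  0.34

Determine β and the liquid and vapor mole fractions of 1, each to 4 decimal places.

Rachford–Rice: g(β) = Σ zᵢ(Kᵢ−1)/(1+β(Kᵢ−1)) = 0.
Feasibility: ΣzᵢKᵢ = 1.1967, Σzᵢ/Kᵢ = 1.6042 — both > 1, two phases present.
Newton–Raphson from β = 0.55:
  β = 0.5500: g = -0.20470, g' = -0.6466 → β = 0.2334
  β = 0.2334: g = -0.00037, g' = -0.7005 → β = 0.2329
Converged at β = 0.2329.
Compositions from xᵢ = zᵢ/(1+β(Kᵢ−1)), yᵢ = Kᵢxᵢ:
  1: x = 0.2274, y = 0.6071
  2: x = 0.2554, y = 0.1890
  3: x = 0.1264, y = 0.0670
  4: x = 0.0812, y = 0.0317
  5: x = 0.3096, y = 0.1053

β = 0.2329, x_1 = 0.2274, y_1 = 0.6071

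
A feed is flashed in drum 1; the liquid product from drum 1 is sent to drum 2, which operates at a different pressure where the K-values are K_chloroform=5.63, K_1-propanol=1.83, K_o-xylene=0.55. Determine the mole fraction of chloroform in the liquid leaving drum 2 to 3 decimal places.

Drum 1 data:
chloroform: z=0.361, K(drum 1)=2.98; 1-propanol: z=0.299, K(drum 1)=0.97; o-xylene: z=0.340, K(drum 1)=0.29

Drum 1:
Material balance + equilibrium reduce to Σ zᵢ(Kᵢ−1)/(1+ψ₁(Kᵢ−1)) = 0.
Feasibility: ΣzᵢKᵢ = 1.464, Σzᵢ/Kᵢ = 1.602 — both > 1, two phases present.
Newton–Raphson from ψ₁ = 0.59:
  ψ₁ = 0.590: g = -0.0949, g' = -0.809 → ψ₁ = 0.473
  ψ₁ = 0.473: g = -0.0032, g' = -0.766 → ψ₁ = 0.468
Converged at ψ₁ = 0.468.
Drum-1 compositions:
  chloroform: x = 0.187, y = 0.558
  1-propanol: x = 0.303, y = 0.294
  o-xylene: x = 0.509, y = 0.148
Drum-2 feed = drum-1 liquid: z₂ = (0.1873, 0.3033, 0.5095).
Drum 2:
Material balance + equilibrium reduce to Σ zᵢ(Kᵢ−1)/(1+ψ₂(Kᵢ−1)) = 0.
Feasibility: ΣzᵢKᵢ = 1.890, Σzᵢ/Kᵢ = 1.125 — both > 1, two phases present.
Iterate (Newton) starting at ψ₂ = 0.6:
  ψ₂ = 0.600: g = 0.0835, g' = -0.568 → ψ₂ = 0.747
  ψ₂ = 0.747: g = 0.0045, g' = -0.516 → ψ₂ = 0.756
Converged at ψ₂ = 0.756.
  chloroform: x = 0.042, y = 0.234
  1-propanol: x = 0.186, y = 0.341
  o-xylene: x = 0.772, y = 0.425

x_chloroform (drum 2) = 0.042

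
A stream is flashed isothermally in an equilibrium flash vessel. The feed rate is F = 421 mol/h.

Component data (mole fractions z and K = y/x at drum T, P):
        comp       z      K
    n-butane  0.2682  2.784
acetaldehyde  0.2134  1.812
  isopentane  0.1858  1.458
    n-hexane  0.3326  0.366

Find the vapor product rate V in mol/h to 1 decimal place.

Let ψ = V/F and solve Σ zᵢ(Kᵢ−1)/(1+ψ(Kᵢ−1)) = 0.
Feasibility: ΣzᵢKᵢ = 1.5260, Σzᵢ/Kᵢ = 1.2503 — both > 1, two phases present.
Newton–Raphson from ψ = 0.61:
  ψ = 0.6100: g = 0.06767, g' = -0.6380 → ψ = 0.7161
  ψ = 0.7161: g = -0.00246, g' = -0.6914 → ψ = 0.7125
Converged at ψ = 0.7125.
Then V = ψ·F = 0.7125·421 = 300.0 mol/h and L = F − V = 121.0 mol/h.

V = 300.0 mol/h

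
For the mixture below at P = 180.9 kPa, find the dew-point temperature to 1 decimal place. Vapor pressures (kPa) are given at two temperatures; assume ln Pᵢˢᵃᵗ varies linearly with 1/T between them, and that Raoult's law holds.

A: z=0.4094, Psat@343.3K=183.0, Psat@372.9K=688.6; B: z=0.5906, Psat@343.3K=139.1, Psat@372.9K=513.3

Dew-point temperature: Σzᵢ·P/Pᵢˢᵃᵗ(T) = 1. Interpolate ln Pᵢˢᵃᵗ = aᵢ + bᵢ/T.
  T = 343.3 K: ΣzᵢP/Pᵢˢᵃᵗ = 1.1728
  T = 372.9 K: ΣzᵢP/Pᵢˢᵃᵗ = 0.3157
  T = 358.1 K: ΣzᵢP/Pᵢˢᵃᵗ = 0.5922
  T = 350.7 K: ΣzᵢP/Pᵢˢᵃᵗ = 0.8274
  T = 347.0 K: ΣzᵢP/Pᵢˢᵃᵗ = 0.9832
  T = 345.1 K: ΣzᵢP/Pᵢˢᵃᵗ = 1.0759
  T = 346.1 K: ΣzᵢP/Pᵢˢᵃᵗ = 1.0259
Interpolating between 346.1 K and 347.0 K gives T ≈ 346.6 K.

T = 346.6 K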